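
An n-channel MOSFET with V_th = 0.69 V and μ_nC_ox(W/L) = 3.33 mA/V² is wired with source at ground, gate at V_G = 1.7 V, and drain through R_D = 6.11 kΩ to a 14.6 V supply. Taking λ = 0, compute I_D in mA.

V_GS = V_G = 1.7 V, so V_ov = 1.7 − 0.69 = 1.01 V.
Assume saturation: I_D = ½ k_n V_ov² = 0.5 × 3.33 × 1.01² = 1.7 mA, giving V_DS = V_DD − I_D R_D = 14.6 − 1.7 × 6.11 = 4.22 V.
V_DS = 4.22 V ≥ V_ov = 1.01 V, confirming saturation.

I_D = 1.70 mA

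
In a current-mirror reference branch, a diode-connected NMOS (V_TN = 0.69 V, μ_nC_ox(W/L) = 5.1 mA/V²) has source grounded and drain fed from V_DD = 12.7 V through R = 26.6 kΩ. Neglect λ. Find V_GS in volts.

With gate tied to drain, V_GS = V_DS ≥ V_GS − V_TN, so the device is in saturation.
KCL at the drain: ½ k_n (V_GS − V_TN)² = (V_DD − V_GS)/R.
Let x = V_GS − 0.69. Then 67.8 x² + x − 12.01 = 0, giving x = 0.413 V (positive root), so V_GS = 1.1 V.
I_D = (V_DD − V_GS)/R = (12.7 − 1.1) / 26.6 = 0.436 mA.

V_GS = 1.10 V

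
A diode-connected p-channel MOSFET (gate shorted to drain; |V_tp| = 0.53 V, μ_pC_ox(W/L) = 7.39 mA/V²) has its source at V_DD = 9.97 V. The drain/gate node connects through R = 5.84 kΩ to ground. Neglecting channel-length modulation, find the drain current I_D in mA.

I_D = 1.51 mA

With gate tied to drain, V_SG = V_SD ≥ V_SG − |V_tp|, so the device is in saturation.
KCL at the drain: ½ k_p (V_SG − |V_tp|)² = (V_DD − V_SG)/R.
Let x = V_SG − 0.53. Then 21.6 x² + x − 9.44 = 0, giving x = 0.639 V (positive root), so V_SG = 1.17 V.
I_D = (V_DD − V_SG)/R = (9.97 − 1.17) / 5.84 = 1.51 mA.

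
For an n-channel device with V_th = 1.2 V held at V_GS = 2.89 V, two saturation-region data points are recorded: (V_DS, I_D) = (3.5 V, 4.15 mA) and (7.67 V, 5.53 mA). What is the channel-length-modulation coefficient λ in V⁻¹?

With V_GS fixed, I_D ∝ (1 + λ V_DS) in saturation, so I_D2/I_D1 = (1 + λ V_DS2)/(1 + λ V_DS1).
5.53/4.15 = 1.333 = (1 + 7.67 λ)/(1 + 3.5 λ).
Solving: λ (I_D1 V_DS2 − I_D2 V_DS1) = I_D2 − I_D1, so λ = (5.53 − 4.15) / (4.15 × 7.67 − 5.53 × 3.5) = 1.38 / 12.5 = 0.111 V⁻¹.

λ = 0.111 V⁻¹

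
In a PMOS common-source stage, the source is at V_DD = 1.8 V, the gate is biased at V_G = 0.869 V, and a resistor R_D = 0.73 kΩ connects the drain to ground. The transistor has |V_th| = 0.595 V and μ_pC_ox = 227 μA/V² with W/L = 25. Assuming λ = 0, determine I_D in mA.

I_D = 0.320 mA

V_SG = V_DD − V_G = 1.8 − 0.869 = 0.931 V, so V_ov = 0.931 − 0.595 = 0.336 V.
k_p = μ_pC_ox · (W/L) = 5.675 mA/V².
Assume saturation: I_D = ½ k_p V_ov² = 0.5 × 5.675 × 0.336² = 0.32 mA, giving V_SD = V_DD − I_D R_D = 1.8 − 0.32 × 0.73 = 1.57 V.
V_SD = 1.57 V ≥ V_ov = 0.336 V, confirming saturation.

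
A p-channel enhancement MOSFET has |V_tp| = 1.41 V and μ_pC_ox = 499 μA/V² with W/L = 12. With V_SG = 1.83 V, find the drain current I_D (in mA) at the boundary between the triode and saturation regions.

At the boundary V_SD = V_ov = V_SG − |V_tp| = 1.83 − 1.41 = 0.42 V.
k_p = μ_pC_ox · (W/L) = 5.988 mA/V².
I_D = ½ k_p V_ov² = 0.5 × 5.988 × 0.42² = 0.528 mA.

I_D = 0.528 mA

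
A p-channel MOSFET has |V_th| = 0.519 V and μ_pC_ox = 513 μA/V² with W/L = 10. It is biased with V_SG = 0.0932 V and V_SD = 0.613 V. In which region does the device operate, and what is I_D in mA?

V_SG = 0.0932 V < |V_th| = 0.519 V, so the transistor is in cutoff.

Cutoff; I_D = 0 mA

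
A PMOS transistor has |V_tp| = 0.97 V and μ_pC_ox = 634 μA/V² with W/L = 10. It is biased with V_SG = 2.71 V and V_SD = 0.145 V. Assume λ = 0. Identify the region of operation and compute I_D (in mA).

k_p = μ_pC_ox · (W/L) = 6.34 mA/V².
V_ov = V_SG − |V_tp| = 2.71 − 0.97 = 1.74 V.
Since V_SD = 0.145 V < V_ov = 1.74 V, the device is in the triode region.
I_D = k_p [V_ov · V_SD − ½ V_SD²] = 6.34 × [1.74 × 0.145 − 0.5 × 0.145²] = 1.53 mA.

Triode; I_D = 1.53 mA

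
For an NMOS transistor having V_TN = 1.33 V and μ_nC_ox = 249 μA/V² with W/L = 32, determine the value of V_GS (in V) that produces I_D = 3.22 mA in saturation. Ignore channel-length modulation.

k_n = μ_nC_ox · (W/L) = 7.968 mA/V².
In saturation I_D = ½ k_n (V_GS − V_TN)², so V_GS − V_TN = √(2 I_D / k_n) = √(2 × 3.22 / 7.968) = 0.899 V.
V_GS = 1.33 + 0.899 = 2.23 V.

V_GS = 2.23 V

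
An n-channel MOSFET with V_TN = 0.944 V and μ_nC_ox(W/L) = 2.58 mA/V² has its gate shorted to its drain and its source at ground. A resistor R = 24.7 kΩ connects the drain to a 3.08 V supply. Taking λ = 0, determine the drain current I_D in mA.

With gate tied to drain, V_GS = V_DS ≥ V_GS − V_TN, so the device is in saturation.
KCL at the drain: ½ k_n (V_GS − V_TN)² = (V_DD − V_GS)/R.
Let x = V_GS − 0.944. Then 31.9 x² + x − 2.136 = 0, giving x = 0.244 V (positive root), so V_GS = 1.19 V.
I_D = (V_DD − V_GS)/R = (3.08 − 1.19) / 24.7 = 0.0766 mA.

I_D = 0.0766 mA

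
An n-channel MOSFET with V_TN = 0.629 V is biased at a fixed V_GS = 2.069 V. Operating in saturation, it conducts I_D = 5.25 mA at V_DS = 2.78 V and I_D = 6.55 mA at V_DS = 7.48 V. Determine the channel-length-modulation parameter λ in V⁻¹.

With V_GS fixed, I_D ∝ (1 + λ V_DS) in saturation, so I_D2/I_D1 = (1 + λ V_DS2)/(1 + λ V_DS1).
6.55/5.25 = 1.248 = (1 + 7.48 λ)/(1 + 2.78 λ).
Solving: λ (I_D1 V_DS2 − I_D2 V_DS1) = I_D2 − I_D1, so λ = (6.55 − 5.25) / (5.25 × 7.48 − 6.55 × 2.78) = 1.3 / 21.1 = 0.0617 V⁻¹.

λ = 0.0617 V⁻¹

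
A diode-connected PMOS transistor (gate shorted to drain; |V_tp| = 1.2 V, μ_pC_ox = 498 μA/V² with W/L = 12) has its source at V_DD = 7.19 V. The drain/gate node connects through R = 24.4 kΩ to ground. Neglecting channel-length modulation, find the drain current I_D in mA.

With gate tied to drain, V_SG = V_SD ≥ V_SG − |V_tp|, so the device is in saturation.
k_p = μ_pC_ox · (W/L) = 5.976 mA/V².
KCL at the drain: ½ k_p (V_SG − |V_tp|)² = (V_DD − V_SG)/R.
Let x = V_SG − 1.2. Then 72.9 x² + x − 5.99 = 0, giving x = 0.28 V (positive root), so V_SG = 1.48 V.
I_D = (V_DD − V_SG)/R = (7.19 − 1.48) / 24.4 = 0.234 mA.

I_D = 0.234 mA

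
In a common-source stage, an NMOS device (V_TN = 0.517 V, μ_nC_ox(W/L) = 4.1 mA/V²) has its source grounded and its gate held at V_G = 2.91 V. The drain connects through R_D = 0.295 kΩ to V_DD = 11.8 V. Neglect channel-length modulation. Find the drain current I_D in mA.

I_D = 11.7 mA

V_GS = V_G = 2.91 V, so V_ov = 2.91 − 0.517 = 2.39 V.
Assume saturation: I_D = ½ k_n V_ov² = 0.5 × 4.1 × 2.39² = 11.7 mA, giving V_DS = V_DD − I_D R_D = 11.8 − 11.7 × 0.295 = 8.34 V.
V_DS = 8.34 V ≥ V_ov = 2.39 V, confirming saturation.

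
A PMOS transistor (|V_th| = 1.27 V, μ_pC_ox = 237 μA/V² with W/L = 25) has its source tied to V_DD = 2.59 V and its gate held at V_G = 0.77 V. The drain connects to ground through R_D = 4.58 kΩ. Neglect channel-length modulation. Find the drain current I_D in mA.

V_SG = V_DD − V_G = 2.59 − 0.77 = 1.82 V, so V_ov = 1.82 − 1.27 = 0.55 V.
k_p = μ_pC_ox · (W/L) = 5.925 mA/V².
Assume saturation: I_D = ½ k_p V_ov² = 0.5 × 5.925 × 0.55² = 0.896 mA, giving V_SD = V_DD − I_D R_D = 2.59 − 0.896 × 4.58 = -1.51 V.
But -1.51 V < V_ov = 0.55 V, so the device is actually in triode.
In triode I_D = k_p[V_ov V_SD − ½ V_SD²] and I_D = (V_DD − V_SD)/R_D. Equating: 13.6 V_SD² − 15.93 V_SD + 2.59 = 0, giving V_SD = 0.195 V (the root below V_ov).
I_D = (2.59 − 0.195) / 4.58 = 0.523 mA.

I_D = 0.523 mA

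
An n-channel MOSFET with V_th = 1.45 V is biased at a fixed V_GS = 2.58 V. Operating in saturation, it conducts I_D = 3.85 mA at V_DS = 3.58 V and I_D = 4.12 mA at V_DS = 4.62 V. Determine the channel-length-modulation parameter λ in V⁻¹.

λ = 0.0889 V⁻¹

With V_GS fixed, I_D ∝ (1 + λ V_DS) in saturation, so I_D2/I_D1 = (1 + λ V_DS2)/(1 + λ V_DS1).
4.12/3.85 = 1.07 = (1 + 4.62 λ)/(1 + 3.58 λ).
Solving: λ (I_D1 V_DS2 − I_D2 V_DS1) = I_D2 − I_D1, so λ = (4.12 − 3.85) / (3.85 × 4.62 − 4.12 × 3.58) = 0.27 / 3.04 = 0.0889 V⁻¹.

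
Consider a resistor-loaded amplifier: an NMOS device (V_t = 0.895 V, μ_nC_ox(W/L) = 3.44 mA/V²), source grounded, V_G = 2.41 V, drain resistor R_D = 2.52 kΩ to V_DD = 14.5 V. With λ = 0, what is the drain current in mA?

V_GS = V_G = 2.41 V, so V_ov = 2.41 − 0.895 = 1.52 V.
Assume saturation: I_D = ½ k_n V_ov² = 0.5 × 3.44 × 1.52² = 3.95 mA, giving V_DS = V_DD − I_D R_D = 14.5 − 3.95 × 2.52 = 4.55 V.
V_DS = 4.55 V ≥ V_ov = 1.52 V, confirming saturation.

I_D = 3.95 mA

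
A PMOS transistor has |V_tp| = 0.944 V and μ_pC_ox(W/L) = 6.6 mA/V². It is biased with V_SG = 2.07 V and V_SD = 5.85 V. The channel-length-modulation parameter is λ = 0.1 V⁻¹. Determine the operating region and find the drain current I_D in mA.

V_ov = V_SG − |V_tp| = 2.07 − 0.944 = 1.13 V.
Since V_SD = 5.85 V ≥ V_ov = 1.13 V, the device is in saturation.
I_D = ½ k_p V_ov² (1 + λ V_SD) = 0.5 × 6.6 × 1.13² × (1 + 0.1 × 5.85) = 6.63 mA.

Saturation; I_D = 6.63 mA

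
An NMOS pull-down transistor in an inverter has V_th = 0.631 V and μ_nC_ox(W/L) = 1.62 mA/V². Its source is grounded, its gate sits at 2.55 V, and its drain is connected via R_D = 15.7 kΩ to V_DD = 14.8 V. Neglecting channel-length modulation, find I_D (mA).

I_D = 0.922 mA

V_GS = V_G = 2.55 V, so V_ov = 2.55 − 0.631 = 1.92 V.
Assume saturation: I_D = ½ k_n V_ov² = 0.5 × 1.62 × 1.92² = 2.98 mA, giving V_DS = V_DD − I_D R_D = 14.8 − 2.98 × 15.7 = -32 V.
But -32 V < V_ov = 1.92 V, so the device is actually in triode.
In triode I_D = k_n[V_ov V_DS − ½ V_DS²] and I_D = (V_DD − V_DS)/R_D. Equating: 12.7 V_DS² − 49.81 V_DS + 14.8 = 0, giving V_DS = 0.324 V (the root below V_ov).
I_D = (14.8 − 0.324) / 15.7 = 0.922 mA.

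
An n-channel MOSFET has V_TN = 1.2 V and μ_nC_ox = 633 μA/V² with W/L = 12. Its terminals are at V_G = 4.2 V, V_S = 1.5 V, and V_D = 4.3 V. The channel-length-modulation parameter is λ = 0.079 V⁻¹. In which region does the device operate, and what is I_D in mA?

V_GS = V_G − V_S = 4.2 − 1.5 = 2.7 V; V_DS = V_D − V_S = 4.3 − 1.5 = 2.8 V.
k_n = μ_nC_ox · (W/L) = 7.596 mA/V².
V_ov = V_GS − V_TN = 2.7 − 1.2 = 1.5 V.
Since V_DS = 2.8 V ≥ V_ov = 1.5 V, the device is in saturation.
I_D = ½ k_n V_ov² (1 + λ V_DS) = 0.5 × 7.596 × 1.5² × (1 + 0.079 × 2.8) = 10.4 mA.

Saturation; I_D = 10.4 mA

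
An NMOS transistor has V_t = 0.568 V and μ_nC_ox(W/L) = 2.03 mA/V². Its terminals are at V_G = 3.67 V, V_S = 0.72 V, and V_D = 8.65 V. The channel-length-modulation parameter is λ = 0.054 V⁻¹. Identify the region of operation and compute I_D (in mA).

V_GS = V_G − V_S = 3.67 − 0.72 = 2.95 V; V_DS = V_D − V_S = 8.65 − 0.72 = 7.93 V.
V_ov = V_GS − V_t = 2.95 − 0.568 = 2.38 V.
Since V_DS = 7.93 V ≥ V_ov = 2.38 V, the device is in saturation.
I_D = ½ k_n V_ov² (1 + λ V_DS) = 0.5 × 2.03 × 2.38² × (1 + 0.054 × 7.93) = 8.23 mA.

Saturation; I_D = 8.23 mA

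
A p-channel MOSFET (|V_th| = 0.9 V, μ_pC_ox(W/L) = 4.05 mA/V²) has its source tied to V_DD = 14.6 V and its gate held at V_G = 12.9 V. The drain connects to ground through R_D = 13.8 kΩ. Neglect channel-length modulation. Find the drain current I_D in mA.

I_D = 1.03 mA

V_SG = V_DD − V_G = 14.6 − 12.9 = 1.7 V, so V_ov = 1.7 − 0.9 = 0.8 V.
Assume saturation: I_D = ½ k_p V_ov² = 0.5 × 4.05 × 0.8² = 1.3 mA, giving V_SD = V_DD − I_D R_D = 14.6 − 1.3 × 13.8 = -3.28 V.
But -3.28 V < V_ov = 0.8 V, so the device is actually in triode.
In triode I_D = k_p[V_ov V_SD − ½ V_SD²] and I_D = (V_DD − V_SD)/R_D. Equating: 27.9 V_SD² − 45.71 V_SD + 14.6 = 0, giving V_SD = 0.435 V (the root below V_ov).
I_D = (14.6 − 0.435) / 13.8 = 1.03 mA.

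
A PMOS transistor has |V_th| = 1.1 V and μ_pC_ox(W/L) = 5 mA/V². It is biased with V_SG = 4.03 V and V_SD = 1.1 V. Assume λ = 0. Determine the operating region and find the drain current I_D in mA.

V_ov = V_SG − |V_th| = 4.03 − 1.1 = 2.93 V.
Since V_SD = 1.1 V < V_ov = 2.93 V, the device is in the triode region.
I_D = k_p [V_ov · V_SD − ½ V_SD²] = 5 × [2.93 × 1.1 − 0.5 × 1.1²] = 13.1 mA.

Triode; I_D = 13.1 mA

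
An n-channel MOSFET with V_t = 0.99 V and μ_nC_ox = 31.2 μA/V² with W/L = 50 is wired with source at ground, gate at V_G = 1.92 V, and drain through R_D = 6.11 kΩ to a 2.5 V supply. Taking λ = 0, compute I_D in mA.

V_GS = V_G = 1.92 V, so V_ov = 1.92 − 0.99 = 0.93 V.
k_n = μ_nC_ox · (W/L) = 1.56 mA/V².
Assume saturation: I_D = ½ k_n V_ov² = 0.5 × 1.56 × 0.93² = 0.675 mA, giving V_DS = V_DD − I_D R_D = 2.5 − 0.675 × 6.11 = -1.62 V.
But -1.62 V < V_ov = 0.93 V, so the device is actually in triode.
In triode I_D = k_n[V_ov V_DS − ½ V_DS²] and I_D = (V_DD − V_DS)/R_D. Equating: 4.77 V_DS² − 9.864 V_DS + 2.5 = 0, giving V_DS = 0.296 V (the root below V_ov).
I_D = (2.5 − 0.296) / 6.11 = 0.361 mA.

I_D = 0.361 mA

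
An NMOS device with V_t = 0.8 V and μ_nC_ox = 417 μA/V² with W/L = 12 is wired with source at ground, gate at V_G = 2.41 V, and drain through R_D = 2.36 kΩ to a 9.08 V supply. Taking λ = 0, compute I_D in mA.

V_GS = V_G = 2.41 V, so V_ov = 2.41 − 0.8 = 1.61 V.
k_n = μ_nC_ox · (W/L) = 5.004 mA/V².
Assume saturation: I_D = ½ k_n V_ov² = 0.5 × 5.004 × 1.61² = 6.49 mA, giving V_DS = V_DD − I_D R_D = 9.08 − 6.49 × 2.36 = -6.23 V.
But -6.23 V < V_ov = 1.61 V, so the device is actually in triode.
In triode I_D = k_n[V_ov V_DS − ½ V_DS²] and I_D = (V_DD − V_DS)/R_D. Equating: 5.9 V_DS² − 20.01 V_DS + 9.08 = 0, giving V_DS = 0.54 V (the root below V_ov).
I_D = (9.08 − 0.54) / 2.36 = 3.62 mA.

I_D = 3.62 mA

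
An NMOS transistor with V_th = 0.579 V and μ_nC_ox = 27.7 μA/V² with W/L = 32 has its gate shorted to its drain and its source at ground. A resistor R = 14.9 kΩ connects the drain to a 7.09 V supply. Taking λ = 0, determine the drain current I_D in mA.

With gate tied to drain, V_GS = V_DS ≥ V_GS − V_th, so the device is in saturation.
k_n = μ_nC_ox · (W/L) = 0.8864 mA/V².
KCL at the drain: ½ k_n (V_GS − V_th)² = (V_DD − V_GS)/R.
Let x = V_GS − 0.579. Then 6.6 x² + x − 6.511 = 0, giving x = 0.92 V (positive root), so V_GS = 1.5 V.
I_D = (V_DD − V_GS)/R = (7.09 − 1.5) / 14.9 = 0.375 mA.

I_D = 0.375 mA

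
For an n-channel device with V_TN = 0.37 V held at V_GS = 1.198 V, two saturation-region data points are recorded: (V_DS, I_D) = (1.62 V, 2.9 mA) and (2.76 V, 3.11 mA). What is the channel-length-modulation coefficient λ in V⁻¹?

λ = 0.0708 V⁻¹

With V_GS fixed, I_D ∝ (1 + λ V_DS) in saturation, so I_D2/I_D1 = (1 + λ V_DS2)/(1 + λ V_DS1).
3.11/2.9 = 1.072 = (1 + 2.76 λ)/(1 + 1.62 λ).
Solving: λ (I_D1 V_DS2 − I_D2 V_DS1) = I_D2 − I_D1, so λ = (3.11 − 2.9) / (2.9 × 2.76 − 3.11 × 1.62) = 0.21 / 2.97 = 0.0708 V⁻¹.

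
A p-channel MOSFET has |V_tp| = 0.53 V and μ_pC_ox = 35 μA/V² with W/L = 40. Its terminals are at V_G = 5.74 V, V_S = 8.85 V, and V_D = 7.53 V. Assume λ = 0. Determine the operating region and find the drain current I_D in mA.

Triode; I_D = 3.55 mA

V_SG = V_S − V_G = 8.85 − 5.74 = 3.11 V; V_SD = V_S − V_D = 8.85 − 7.53 = 1.32 V.
k_p = μ_pC_ox · (W/L) = 1.4 mA/V².
V_ov = V_SG − |V_tp| = 3.11 − 0.53 = 2.58 V.
Since V_SD = 1.32 V < V_ov = 2.58 V, the device is in the triode region.
I_D = k_p [V_ov · V_SD − ½ V_SD²] = 1.4 × [2.58 × 1.32 − 0.5 × 1.32²] = 3.55 mA.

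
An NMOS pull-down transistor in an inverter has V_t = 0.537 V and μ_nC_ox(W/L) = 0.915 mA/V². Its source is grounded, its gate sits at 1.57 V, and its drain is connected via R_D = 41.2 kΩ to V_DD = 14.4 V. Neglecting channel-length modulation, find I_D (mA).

I_D = 0.338 mA

V_GS = V_G = 1.57 V, so V_ov = 1.57 − 0.537 = 1.03 V.
Assume saturation: I_D = ½ k_n V_ov² = 0.5 × 0.915 × 1.03² = 0.488 mA, giving V_DS = V_DD − I_D R_D = 14.4 − 0.488 × 41.2 = -5.71 V.
But -5.71 V < V_ov = 1.03 V, so the device is actually in triode.
In triode I_D = k_n[V_ov V_DS − ½ V_DS²] and I_D = (V_DD − V_DS)/R_D. Equating: 18.8 V_DS² − 39.94 V_DS + 14.4 = 0, giving V_DS = 0.461 V (the root below V_ov).
I_D = (14.4 − 0.461) / 41.2 = 0.338 mA.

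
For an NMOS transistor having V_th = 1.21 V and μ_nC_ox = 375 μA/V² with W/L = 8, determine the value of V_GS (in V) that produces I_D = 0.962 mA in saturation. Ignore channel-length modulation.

k_n = μ_nC_ox · (W/L) = 3 mA/V².
In saturation I_D = ½ k_n (V_GS − V_th)², so V_GS − V_th = √(2 I_D / k_n) = √(2 × 0.962 / 3) = 0.801 V.
V_GS = 1.21 + 0.801 = 2.01 V.

V_GS = 2.01 V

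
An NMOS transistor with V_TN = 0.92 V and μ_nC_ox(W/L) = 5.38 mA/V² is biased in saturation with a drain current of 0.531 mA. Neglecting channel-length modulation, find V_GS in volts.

In saturation I_D = ½ k_n (V_GS − V_TN)², so V_GS − V_TN = √(2 I_D / k_n) = √(2 × 0.531 / 5.38) = 0.444 V.
V_GS = 0.92 + 0.444 = 1.36 V.

V_GS = 1.36 V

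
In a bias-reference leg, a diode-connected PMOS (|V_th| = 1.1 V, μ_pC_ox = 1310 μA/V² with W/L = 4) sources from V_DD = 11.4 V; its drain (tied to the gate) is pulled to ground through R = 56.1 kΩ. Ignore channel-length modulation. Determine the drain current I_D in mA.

I_D = 0.179 mA

With gate tied to drain, V_SG = V_SD ≥ V_SG − |V_th|, so the device is in saturation.
k_p = μ_pC_ox · (W/L) = 5.24 mA/V².
KCL at the drain: ½ k_p (V_SG − |V_th|)² = (V_DD − V_SG)/R.
Let x = V_SG − 1.1. Then 147 x² + x − 10.3 = 0, giving x = 0.261 V (positive root), so V_SG = 1.36 V.
I_D = (V_DD − V_SG)/R = (11.4 − 1.36) / 56.1 = 0.179 mA.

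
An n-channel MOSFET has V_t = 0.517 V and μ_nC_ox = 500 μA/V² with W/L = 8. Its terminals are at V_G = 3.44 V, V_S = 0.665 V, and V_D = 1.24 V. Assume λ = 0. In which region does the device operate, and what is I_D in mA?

V_GS = V_G − V_S = 3.44 − 0.665 = 2.77 V; V_DS = V_D − V_S = 1.24 − 0.665 = 0.575 V.
k_n = μ_nC_ox · (W/L) = 4 mA/V².
V_ov = V_GS − V_t = 2.77 − 0.517 = 2.26 V.
Since V_DS = 0.575 V < V_ov = 2.26 V, the device is in the triode region.
I_D = k_n [V_ov · V_DS − ½ V_DS²] = 4 × [2.26 × 0.575 − 0.5 × 0.575²] = 4.53 mA.

Triode; I_D = 4.53 mA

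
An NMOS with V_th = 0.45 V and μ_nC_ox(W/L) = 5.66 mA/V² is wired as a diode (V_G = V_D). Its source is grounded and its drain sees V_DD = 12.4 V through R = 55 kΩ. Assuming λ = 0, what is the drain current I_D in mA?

I_D = 0.212 mA

With gate tied to drain, V_GS = V_DS ≥ V_GS − V_th, so the device is in saturation.
KCL at the drain: ½ k_n (V_GS − V_th)² = (V_DD − V_GS)/R.
Let x = V_GS − 0.45. Then 156 x² + x − 11.95 = 0, giving x = 0.274 V (positive root), so V_GS = 0.724 V.
I_D = (V_DD − V_GS)/R = (12.4 − 0.724) / 55 = 0.212 mA.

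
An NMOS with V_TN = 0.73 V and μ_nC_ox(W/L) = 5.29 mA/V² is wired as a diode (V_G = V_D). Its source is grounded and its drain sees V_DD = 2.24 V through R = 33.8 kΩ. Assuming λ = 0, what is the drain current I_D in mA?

I_D = 0.0410 mA

With gate tied to drain, V_GS = V_DS ≥ V_GS − V_TN, so the device is in saturation.
KCL at the drain: ½ k_n (V_GS − V_TN)² = (V_DD − V_GS)/R.
Let x = V_GS − 0.73. Then 89.4 x² + x − 1.51 = 0, giving x = 0.124 V (positive root), so V_GS = 0.854 V.
I_D = (V_DD − V_GS)/R = (2.24 − 0.854) / 33.8 = 0.041 mA.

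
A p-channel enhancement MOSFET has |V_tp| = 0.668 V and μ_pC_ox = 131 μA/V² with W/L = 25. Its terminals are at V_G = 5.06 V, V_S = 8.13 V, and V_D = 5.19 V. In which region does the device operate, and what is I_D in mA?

Saturation; I_D = 9.45 mA

V_SG = V_S − V_G = 8.13 − 5.06 = 3.07 V; V_SD = V_S − V_D = 8.13 − 5.19 = 2.94 V.
k_p = μ_pC_ox · (W/L) = 3.275 mA/V².
V_ov = V_SG − |V_tp| = 3.07 − 0.668 = 2.4 V.
Since V_SD = 2.94 V ≥ V_ov = 2.4 V, the device is in saturation.
I_D = ½ k_p V_ov² = 0.5 × 3.275 × 2.4² = 9.45 mA.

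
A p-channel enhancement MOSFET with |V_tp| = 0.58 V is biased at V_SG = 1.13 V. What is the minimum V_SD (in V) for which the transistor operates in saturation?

V_SD,sat = 0.550 V

The boundary between triode and saturation is V_SD = V_SG − |V_tp| = V_ov.
V_ov = 1.13 − 0.58 = 0.55 V.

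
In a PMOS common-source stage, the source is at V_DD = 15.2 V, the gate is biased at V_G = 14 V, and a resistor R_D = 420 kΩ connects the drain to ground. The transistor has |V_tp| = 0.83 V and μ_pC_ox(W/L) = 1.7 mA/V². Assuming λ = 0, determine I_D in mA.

I_D = 0.0360 mA

V_SG = V_DD − V_G = 15.2 − 14 = 1.2 V, so V_ov = 1.2 − 0.83 = 0.37 V.
Assume saturation: I_D = ½ k_p V_ov² = 0.5 × 1.7 × 0.37² = 0.116 mA, giving V_SD = V_DD − I_D R_D = 15.2 − 0.116 × 420 = -33.7 V.
But -33.7 V < V_ov = 0.37 V, so the device is actually in triode.
In triode I_D = k_p[V_ov V_SD − ½ V_SD²] and I_D = (V_DD − V_SD)/R_D. Equating: 357 V_SD² − 265.2 V_SD + 15.2 = 0, giving V_SD = 0.0626 V (the root below V_ov).
I_D = (15.2 − 0.0626) / 420 = 0.036 mA.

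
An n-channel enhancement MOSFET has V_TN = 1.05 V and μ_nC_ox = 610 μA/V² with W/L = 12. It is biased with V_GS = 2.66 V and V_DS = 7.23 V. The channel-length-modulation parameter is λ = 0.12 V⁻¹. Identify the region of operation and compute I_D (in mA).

Saturation; I_D = 17.7 mA

k_n = μ_nC_ox · (W/L) = 7.32 mA/V².
V_ov = V_GS − V_TN = 2.66 − 1.05 = 1.61 V.
Since V_DS = 7.23 V ≥ V_ov = 1.61 V, the device is in saturation.
I_D = ½ k_n V_ov² (1 + λ V_DS) = 0.5 × 7.32 × 1.61² × (1 + 0.12 × 7.23) = 17.7 mA.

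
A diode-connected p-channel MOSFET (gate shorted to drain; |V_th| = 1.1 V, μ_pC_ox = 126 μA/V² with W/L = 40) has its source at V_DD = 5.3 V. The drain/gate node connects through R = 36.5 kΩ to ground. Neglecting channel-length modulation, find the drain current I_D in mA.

With gate tied to drain, V_SG = V_SD ≥ V_SG − |V_th|, so the device is in saturation.
k_p = μ_pC_ox · (W/L) = 5.04 mA/V².
KCL at the drain: ½ k_p (V_SG − |V_th|)² = (V_DD − V_SG)/R.
Let x = V_SG − 1.1. Then 92 x² + x − 4.2 = 0, giving x = 0.208 V (positive root), so V_SG = 1.31 V.
I_D = (V_DD − V_SG)/R = (5.3 − 1.31) / 36.5 = 0.109 mA.

I_D = 0.109 mA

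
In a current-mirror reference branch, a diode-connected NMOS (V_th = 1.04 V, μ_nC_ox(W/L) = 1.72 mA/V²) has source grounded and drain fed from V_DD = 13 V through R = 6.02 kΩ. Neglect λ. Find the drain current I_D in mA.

With gate tied to drain, V_GS = V_DS ≥ V_GS − V_th, so the device is in saturation.
KCL at the drain: ½ k_n (V_GS − V_th)² = (V_DD − V_GS)/R.
Let x = V_GS − 1.04. Then 5.18 x² + x − 11.96 = 0, giving x = 1.43 V (positive root), so V_GS = 2.47 V.
I_D = (V_DD − V_GS)/R = (13 − 2.47) / 6.02 = 1.75 mA.

I_D = 1.75 mA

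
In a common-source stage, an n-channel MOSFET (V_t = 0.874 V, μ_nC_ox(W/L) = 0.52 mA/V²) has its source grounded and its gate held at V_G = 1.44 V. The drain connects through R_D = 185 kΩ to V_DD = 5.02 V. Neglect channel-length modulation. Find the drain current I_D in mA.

I_D = 0.0266 mA

V_GS = V_G = 1.44 V, so V_ov = 1.44 − 0.874 = 0.566 V.
Assume saturation: I_D = ½ k_n V_ov² = 0.5 × 0.52 × 0.566² = 0.0833 mA, giving V_DS = V_DD − I_D R_D = 5.02 − 0.0833 × 185 = -10.4 V.
But -10.4 V < V_ov = 0.566 V, so the device is actually in triode.
In triode I_D = k_n[V_ov V_DS − ½ V_DS²] and I_D = (V_DD − V_DS)/R_D. Equating: 48.1 V_DS² − 55.45 V_DS + 5.02 = 0, giving V_DS = 0.099 V (the root below V_ov).
I_D = (5.02 − 0.099) / 185 = 0.0266 mA.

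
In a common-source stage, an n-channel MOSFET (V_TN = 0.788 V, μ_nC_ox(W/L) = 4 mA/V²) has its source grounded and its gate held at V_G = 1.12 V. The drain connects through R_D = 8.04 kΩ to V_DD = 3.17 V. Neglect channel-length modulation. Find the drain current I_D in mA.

I_D = 0.220 mA

V_GS = V_G = 1.12 V, so V_ov = 1.12 − 0.788 = 0.332 V.
Assume saturation: I_D = ½ k_n V_ov² = 0.5 × 4 × 0.332² = 0.22 mA, giving V_DS = V_DD − I_D R_D = 3.17 − 0.22 × 8.04 = 1.4 V.
V_DS = 1.4 V ≥ V_ov = 0.332 V, confirming saturation.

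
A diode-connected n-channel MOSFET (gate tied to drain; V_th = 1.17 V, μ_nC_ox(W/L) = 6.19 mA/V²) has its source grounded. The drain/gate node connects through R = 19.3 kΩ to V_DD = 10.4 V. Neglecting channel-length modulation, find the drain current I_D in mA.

With gate tied to drain, V_GS = V_DS ≥ V_GS − V_th, so the device is in saturation.
KCL at the drain: ½ k_n (V_GS − V_th)² = (V_DD − V_GS)/R.
Let x = V_GS − 1.17. Then 59.7 x² + x − 9.23 = 0, giving x = 0.385 V (positive root), so V_GS = 1.55 V.
I_D = (V_DD − V_GS)/R = (10.4 − 1.55) / 19.3 = 0.458 mA.

I_D = 0.458 mA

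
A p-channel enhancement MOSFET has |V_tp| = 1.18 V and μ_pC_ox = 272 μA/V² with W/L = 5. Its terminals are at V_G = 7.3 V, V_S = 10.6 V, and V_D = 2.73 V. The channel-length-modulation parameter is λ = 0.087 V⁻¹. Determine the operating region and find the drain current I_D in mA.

V_SG = V_S − V_G = 10.6 − 7.3 = 3.3 V; V_SD = V_S − V_D = 10.6 − 2.73 = 7.87 V.
k_p = μ_pC_ox · (W/L) = 1.36 mA/V².
V_ov = V_SG − |V_tp| = 3.3 − 1.18 = 2.12 V.
Since V_SD = 7.87 V ≥ V_ov = 2.12 V, the device is in saturation.
I_D = ½ k_p V_ov² (1 + λ V_SD) = 0.5 × 1.36 × 2.12² × (1 + 0.087 × 7.87) = 5.15 mA.

Saturation; I_D = 5.15 mA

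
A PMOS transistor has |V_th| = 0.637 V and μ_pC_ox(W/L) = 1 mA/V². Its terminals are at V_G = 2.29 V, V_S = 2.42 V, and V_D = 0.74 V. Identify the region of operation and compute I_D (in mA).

V_SG = V_S − V_G = 2.42 − 2.29 = 0.13 V; V_SD = V_S − V_D = 2.42 − 0.74 = 1.68 V.
V_SG = 0.13 V < |V_th| = 0.637 V, so the transistor is in cutoff.

Cutoff; I_D = 0 mA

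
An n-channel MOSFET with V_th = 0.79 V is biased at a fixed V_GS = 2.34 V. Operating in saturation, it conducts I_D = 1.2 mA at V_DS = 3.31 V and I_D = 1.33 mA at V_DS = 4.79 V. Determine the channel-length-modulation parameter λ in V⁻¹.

λ = 0.0966 V⁻¹

With V_GS fixed, I_D ∝ (1 + λ V_DS) in saturation, so I_D2/I_D1 = (1 + λ V_DS2)/(1 + λ V_DS1).
1.33/1.2 = 1.108 = (1 + 4.79 λ)/(1 + 3.31 λ).
Solving: λ (I_D1 V_DS2 − I_D2 V_DS1) = I_D2 − I_D1, so λ = (1.33 − 1.2) / (1.2 × 4.79 − 1.33 × 3.31) = 0.13 / 1.35 = 0.0966 V⁻¹.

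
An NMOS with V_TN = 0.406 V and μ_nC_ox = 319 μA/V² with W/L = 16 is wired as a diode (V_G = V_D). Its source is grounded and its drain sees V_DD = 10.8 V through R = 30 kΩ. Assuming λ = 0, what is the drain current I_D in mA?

I_D = 0.334 mA

With gate tied to drain, V_GS = V_DS ≥ V_GS − V_TN, so the device is in saturation.
k_n = μ_nC_ox · (W/L) = 5.104 mA/V².
KCL at the drain: ½ k_n (V_GS − V_TN)² = (V_DD − V_GS)/R.
Let x = V_GS − 0.406. Then 76.6 x² + x − 10.39 = 0, giving x = 0.362 V (positive root), so V_GS = 0.768 V.
I_D = (V_DD − V_GS)/R = (10.8 − 0.768) / 30 = 0.334 mA.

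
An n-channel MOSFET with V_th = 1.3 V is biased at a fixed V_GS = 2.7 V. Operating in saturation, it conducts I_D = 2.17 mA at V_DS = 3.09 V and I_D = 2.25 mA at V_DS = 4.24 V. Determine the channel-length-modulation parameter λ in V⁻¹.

With V_GS fixed, I_D ∝ (1 + λ V_DS) in saturation, so I_D2/I_D1 = (1 + λ V_DS2)/(1 + λ V_DS1).
2.25/2.17 = 1.037 = (1 + 4.24 λ)/(1 + 3.09 λ).
Solving: λ (I_D1 V_DS2 − I_D2 V_DS1) = I_D2 − I_D1, so λ = (2.25 − 2.17) / (2.17 × 4.24 − 2.25 × 3.09) = 0.08 / 2.25 = 0.0356 V⁻¹.

λ = 0.0356 V⁻¹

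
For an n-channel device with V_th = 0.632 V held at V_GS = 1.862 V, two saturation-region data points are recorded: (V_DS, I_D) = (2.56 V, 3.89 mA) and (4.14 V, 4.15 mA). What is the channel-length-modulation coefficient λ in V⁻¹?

λ = 0.0474 V⁻¹

With V_GS fixed, I_D ∝ (1 + λ V_DS) in saturation, so I_D2/I_D1 = (1 + λ V_DS2)/(1 + λ V_DS1).
4.15/3.89 = 1.067 = (1 + 4.14 λ)/(1 + 2.56 λ).
Solving: λ (I_D1 V_DS2 − I_D2 V_DS1) = I_D2 − I_D1, so λ = (4.15 − 3.89) / (3.89 × 4.14 − 4.15 × 2.56) = 0.26 / 5.48 = 0.0474 V⁻¹.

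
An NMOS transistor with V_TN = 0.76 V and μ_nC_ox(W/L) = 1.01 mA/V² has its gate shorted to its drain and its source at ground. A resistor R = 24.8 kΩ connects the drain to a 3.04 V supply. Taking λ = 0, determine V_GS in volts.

With gate tied to drain, V_GS = V_DS ≥ V_GS − V_TN, so the device is in saturation.
KCL at the drain: ½ k_n (V_GS − V_TN)² = (V_DD − V_GS)/R.
Let x = V_GS − 0.76. Then 12.5 x² + x − 2.28 = 0, giving x = 0.389 V (positive root), so V_GS = 1.15 V.
I_D = (V_DD − V_GS)/R = (3.04 − 1.15) / 24.8 = 0.0763 mA.

V_GS = 1.15 V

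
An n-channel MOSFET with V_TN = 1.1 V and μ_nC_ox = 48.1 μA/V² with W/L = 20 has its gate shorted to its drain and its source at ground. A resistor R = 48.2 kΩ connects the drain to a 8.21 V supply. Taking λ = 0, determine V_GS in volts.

V_GS = 1.63 V

With gate tied to drain, V_GS = V_DS ≥ V_GS − V_TN, so the device is in saturation.
k_n = μ_nC_ox · (W/L) = 0.962 mA/V².
KCL at the drain: ½ k_n (V_GS − V_TN)² = (V_DD − V_GS)/R.
Let x = V_GS − 1.1. Then 23.2 x² + x − 7.11 = 0, giving x = 0.533 V (positive root), so V_GS = 1.63 V.
I_D = (V_DD − V_GS)/R = (8.21 − 1.63) / 48.2 = 0.136 mA.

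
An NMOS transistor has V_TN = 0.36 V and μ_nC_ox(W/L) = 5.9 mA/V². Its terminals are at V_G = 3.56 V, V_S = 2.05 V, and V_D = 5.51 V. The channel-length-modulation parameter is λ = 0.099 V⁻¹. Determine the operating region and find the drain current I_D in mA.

Saturation; I_D = 5.24 mA

V_GS = V_G − V_S = 3.56 − 2.05 = 1.51 V; V_DS = V_D − V_S = 5.51 − 2.05 = 3.46 V.
V_ov = V_GS − V_TN = 1.51 − 0.36 = 1.15 V.
Since V_DS = 3.46 V ≥ V_ov = 1.15 V, the device is in saturation.
I_D = ½ k_n V_ov² (1 + λ V_DS) = 0.5 × 5.9 × 1.15² × (1 + 0.099 × 3.46) = 5.24 mA.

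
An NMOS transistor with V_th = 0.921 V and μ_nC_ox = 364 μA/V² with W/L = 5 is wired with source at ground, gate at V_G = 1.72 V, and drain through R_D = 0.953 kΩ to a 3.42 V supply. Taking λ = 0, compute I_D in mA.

V_GS = V_G = 1.72 V, so V_ov = 1.72 − 0.921 = 0.799 V.
k_n = μ_nC_ox · (W/L) = 1.82 mA/V².
Assume saturation: I_D = ½ k_n V_ov² = 0.5 × 1.82 × 0.799² = 0.581 mA, giving V_DS = V_DD − I_D R_D = 3.42 − 0.581 × 0.953 = 2.87 V.
V_DS = 2.87 V ≥ V_ov = 0.799 V, confirming saturation.

I_D = 0.581 mA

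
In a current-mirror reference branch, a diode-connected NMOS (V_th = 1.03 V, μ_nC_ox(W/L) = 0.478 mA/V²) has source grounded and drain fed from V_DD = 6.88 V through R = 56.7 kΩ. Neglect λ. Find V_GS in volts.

With gate tied to drain, V_GS = V_DS ≥ V_GS − V_th, so the device is in saturation.
KCL at the drain: ½ k_n (V_GS − V_th)² = (V_DD − V_GS)/R.
Let x = V_GS − 1.03. Then 13.6 x² + x − 5.85 = 0, giving x = 0.621 V (positive root), so V_GS = 1.65 V.
I_D = (V_DD − V_GS)/R = (6.88 − 1.65) / 56.7 = 0.0922 mA.

V_GS = 1.65 V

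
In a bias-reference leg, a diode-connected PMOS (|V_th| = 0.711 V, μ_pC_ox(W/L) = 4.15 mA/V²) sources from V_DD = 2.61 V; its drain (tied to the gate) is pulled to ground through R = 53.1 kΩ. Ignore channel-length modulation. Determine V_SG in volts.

With gate tied to drain, V_SG = V_SD ≥ V_SG − |V_th|, so the device is in saturation.
KCL at the drain: ½ k_p (V_SG − |V_th|)² = (V_DD − V_SG)/R.
Let x = V_SG − 0.711. Then 110 x² + x − 1.899 = 0, giving x = 0.127 V (positive root), so V_SG = 0.838 V.
I_D = (V_DD − V_SG)/R = (2.61 − 0.838) / 53.1 = 0.0334 mA.

V_SG = 0.838 V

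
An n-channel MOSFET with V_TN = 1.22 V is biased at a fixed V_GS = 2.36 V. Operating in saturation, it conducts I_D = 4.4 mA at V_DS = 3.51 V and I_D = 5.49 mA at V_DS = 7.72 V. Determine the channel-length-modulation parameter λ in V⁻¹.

With V_GS fixed, I_D ∝ (1 + λ V_DS) in saturation, so I_D2/I_D1 = (1 + λ V_DS2)/(1 + λ V_DS1).
5.49/4.4 = 1.248 = (1 + 7.72 λ)/(1 + 3.51 λ).
Solving: λ (I_D1 V_DS2 − I_D2 V_DS1) = I_D2 − I_D1, so λ = (5.49 − 4.4) / (4.4 × 7.72 − 5.49 × 3.51) = 1.09 / 14.7 = 0.0742 V⁻¹.

λ = 0.0742 V⁻¹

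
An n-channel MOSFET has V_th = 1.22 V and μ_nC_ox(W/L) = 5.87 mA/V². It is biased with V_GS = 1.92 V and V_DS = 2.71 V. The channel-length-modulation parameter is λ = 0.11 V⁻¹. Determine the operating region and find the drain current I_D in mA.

V_ov = V_GS − V_th = 1.92 − 1.22 = 0.7 V.
Since V_DS = 2.71 V ≥ V_ov = 0.7 V, the device is in saturation.
I_D = ½ k_n V_ov² (1 + λ V_DS) = 0.5 × 5.87 × 0.7² × (1 + 0.11 × 2.71) = 1.87 mA.

Saturation; I_D = 1.87 mA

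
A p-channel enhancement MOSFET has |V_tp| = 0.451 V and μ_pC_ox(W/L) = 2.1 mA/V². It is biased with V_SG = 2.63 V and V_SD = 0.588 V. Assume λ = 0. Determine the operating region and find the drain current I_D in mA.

V_ov = V_SG − |V_tp| = 2.63 − 0.451 = 2.18 V.
Since V_SD = 0.588 V < V_ov = 2.18 V, the device is in the triode region.
I_D = k_p [V_ov · V_SD − ½ V_SD²] = 2.1 × [2.18 × 0.588 − 0.5 × 0.588²] = 2.33 mA.

Triode; I_D = 2.33 mA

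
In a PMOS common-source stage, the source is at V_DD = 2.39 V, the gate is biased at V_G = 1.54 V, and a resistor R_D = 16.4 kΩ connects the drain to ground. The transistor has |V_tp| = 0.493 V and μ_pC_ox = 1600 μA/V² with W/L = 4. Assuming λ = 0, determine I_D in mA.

I_D = 0.142 mA

V_SG = V_DD − V_G = 2.39 − 1.54 = 0.85 V, so V_ov = 0.85 − 0.493 = 0.357 V.
k_p = μ_pC_ox · (W/L) = 6.4 mA/V².
Assume saturation: I_D = ½ k_p V_ov² = 0.5 × 6.4 × 0.357² = 0.408 mA, giving V_SD = V_DD − I_D R_D = 2.39 − 0.408 × 16.4 = -4.3 V.
But -4.3 V < V_ov = 0.357 V, so the device is actually in triode.
In triode I_D = k_p[V_ov V_SD − ½ V_SD²] and I_D = (V_DD − V_SD)/R_D. Equating: 52.5 V_SD² − 38.47 V_SD + 2.39 = 0, giving V_SD = 0.0685 V (the root below V_ov).
I_D = (2.39 − 0.0685) / 16.4 = 0.142 mA.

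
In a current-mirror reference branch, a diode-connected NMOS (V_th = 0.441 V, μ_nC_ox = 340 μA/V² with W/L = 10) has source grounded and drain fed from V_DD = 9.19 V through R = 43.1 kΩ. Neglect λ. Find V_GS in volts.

V_GS = 0.780 V

With gate tied to drain, V_GS = V_DS ≥ V_GS − V_th, so the device is in saturation.
k_n = μ_nC_ox · (W/L) = 3.4 mA/V².
KCL at the drain: ½ k_n (V_GS − V_th)² = (V_DD − V_GS)/R.
Let x = V_GS − 0.441. Then 73.3 x² + x − 8.749 = 0, giving x = 0.339 V (positive root), so V_GS = 0.78 V.
I_D = (V_DD − V_GS)/R = (9.19 − 0.78) / 43.1 = 0.195 mA.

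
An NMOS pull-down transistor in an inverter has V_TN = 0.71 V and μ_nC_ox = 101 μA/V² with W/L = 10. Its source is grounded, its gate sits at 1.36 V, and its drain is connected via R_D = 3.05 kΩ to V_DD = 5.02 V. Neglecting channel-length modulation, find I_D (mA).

I_D = 0.213 mA

V_GS = V_G = 1.36 V, so V_ov = 1.36 − 0.71 = 0.65 V.
k_n = μ_nC_ox · (W/L) = 1.01 mA/V².
Assume saturation: I_D = ½ k_n V_ov² = 0.5 × 1.01 × 0.65² = 0.213 mA, giving V_DS = V_DD − I_D R_D = 5.02 − 0.213 × 3.05 = 4.37 V.
V_DS = 4.37 V ≥ V_ov = 0.65 V, confirming saturation.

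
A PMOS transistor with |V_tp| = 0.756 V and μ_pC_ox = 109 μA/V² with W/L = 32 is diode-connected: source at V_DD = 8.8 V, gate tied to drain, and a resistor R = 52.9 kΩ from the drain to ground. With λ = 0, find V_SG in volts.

V_SG = 1.05 V

With gate tied to drain, V_SG = V_SD ≥ V_SG − |V_tp|, so the device is in saturation.
k_p = μ_pC_ox · (W/L) = 3.488 mA/V².
KCL at the drain: ½ k_p (V_SG − |V_tp|)² = (V_DD − V_SG)/R.
Let x = V_SG − 0.756. Then 92.3 x² + x − 8.044 = 0, giving x = 0.29 V (positive root), so V_SG = 1.05 V.
I_D = (V_DD − V_SG)/R = (8.8 − 1.05) / 52.9 = 0.147 mA.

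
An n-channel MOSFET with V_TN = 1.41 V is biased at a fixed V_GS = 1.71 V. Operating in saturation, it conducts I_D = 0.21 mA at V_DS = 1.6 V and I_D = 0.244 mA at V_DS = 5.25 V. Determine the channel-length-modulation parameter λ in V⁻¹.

With V_GS fixed, I_D ∝ (1 + λ V_DS) in saturation, so I_D2/I_D1 = (1 + λ V_DS2)/(1 + λ V_DS1).
0.244/0.21 = 1.162 = (1 + 5.25 λ)/(1 + 1.6 λ).
Solving: λ (I_D1 V_DS2 − I_D2 V_DS1) = I_D2 − I_D1, so λ = (0.244 − 0.21) / (0.21 × 5.25 − 0.244 × 1.6) = 0.034 / 0.712 = 0.0477 V⁻¹.

λ = 0.0477 V⁻¹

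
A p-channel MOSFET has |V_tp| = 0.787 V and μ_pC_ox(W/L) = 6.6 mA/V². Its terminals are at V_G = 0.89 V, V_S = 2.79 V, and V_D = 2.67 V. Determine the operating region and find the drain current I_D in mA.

V_SG = V_S − V_G = 2.79 − 0.89 = 1.9 V; V_SD = V_S − V_D = 2.79 − 2.67 = 0.12 V.
V_ov = V_SG − |V_tp| = 1.9 − 0.787 = 1.11 V.
Since V_SD = 0.12 V < V_ov = 1.11 V, the device is in the triode region.
I_D = k_p [V_ov · V_SD − ½ V_SD²] = 6.6 × [1.11 × 0.12 − 0.5 × 0.12²] = 0.834 mA.

Triode; I_D = 0.834 mA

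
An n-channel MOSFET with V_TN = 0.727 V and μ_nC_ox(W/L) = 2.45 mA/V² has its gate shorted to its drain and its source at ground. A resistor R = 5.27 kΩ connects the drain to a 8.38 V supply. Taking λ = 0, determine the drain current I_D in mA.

I_D = 1.26 mA

With gate tied to drain, V_GS = V_DS ≥ V_GS − V_TN, so the device is in saturation.
KCL at the drain: ½ k_n (V_GS − V_TN)² = (V_DD − V_GS)/R.
Let x = V_GS − 0.727. Then 6.46 x² + x − 7.653 = 0, giving x = 1.01 V (positive root), so V_GS = 1.74 V.
I_D = (V_DD − V_GS)/R = (8.38 − 1.74) / 5.27 = 1.26 mA.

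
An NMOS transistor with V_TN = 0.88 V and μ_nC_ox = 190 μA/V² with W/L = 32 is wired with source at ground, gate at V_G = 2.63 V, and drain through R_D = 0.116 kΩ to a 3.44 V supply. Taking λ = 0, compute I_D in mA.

I_D = 9.31 mA

V_GS = V_G = 2.63 V, so V_ov = 2.63 − 0.88 = 1.75 V.
k_n = μ_nC_ox · (W/L) = 6.08 mA/V².
Assume saturation: I_D = ½ k_n V_ov² = 0.5 × 6.08 × 1.75² = 9.31 mA, giving V_DS = V_DD − I_D R_D = 3.44 − 9.31 × 0.116 = 2.36 V.
V_DS = 2.36 V ≥ V_ov = 1.75 V, confirming saturation.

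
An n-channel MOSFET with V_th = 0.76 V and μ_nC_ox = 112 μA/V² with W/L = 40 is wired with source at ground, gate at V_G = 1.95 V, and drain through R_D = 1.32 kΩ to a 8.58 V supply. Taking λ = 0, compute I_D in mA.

I_D = 3.17 mA

V_GS = V_G = 1.95 V, so V_ov = 1.95 − 0.76 = 1.19 V.
k_n = μ_nC_ox · (W/L) = 4.48 mA/V².
Assume saturation: I_D = ½ k_n V_ov² = 0.5 × 4.48 × 1.19² = 3.17 mA, giving V_DS = V_DD − I_D R_D = 8.58 − 3.17 × 1.32 = 4.39 V.
V_DS = 4.39 V ≥ V_ov = 1.19 V, confirming saturation.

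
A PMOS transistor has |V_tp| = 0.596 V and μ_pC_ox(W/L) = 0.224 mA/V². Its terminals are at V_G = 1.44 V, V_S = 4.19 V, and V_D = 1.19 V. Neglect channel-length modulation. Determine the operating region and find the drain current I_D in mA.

Saturation; I_D = 0.520 mA

V_SG = V_S − V_G = 4.19 − 1.44 = 2.75 V; V_SD = V_S − V_D = 4.19 − 1.19 = 3 V.
V_ov = V_SG − |V_tp| = 2.75 − 0.596 = 2.15 V.
Since V_SD = 3 V ≥ V_ov = 2.15 V, the device is in saturation.
I_D = ½ k_p V_ov² = 0.5 × 0.224 × 2.15² = 0.52 mA.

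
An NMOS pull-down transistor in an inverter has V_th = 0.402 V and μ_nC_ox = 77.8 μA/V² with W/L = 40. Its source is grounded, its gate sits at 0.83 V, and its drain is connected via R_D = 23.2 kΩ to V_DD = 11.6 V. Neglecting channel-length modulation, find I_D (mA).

I_D = 0.285 mA

V_GS = V_G = 0.83 V, so V_ov = 0.83 − 0.402 = 0.428 V.
k_n = μ_nC_ox · (W/L) = 3.112 mA/V².
Assume saturation: I_D = ½ k_n V_ov² = 0.5 × 3.112 × 0.428² = 0.285 mA, giving V_DS = V_DD − I_D R_D = 11.6 − 0.285 × 23.2 = 4.99 V.
V_DS = 4.99 V ≥ V_ov = 0.428 V, confirming saturation.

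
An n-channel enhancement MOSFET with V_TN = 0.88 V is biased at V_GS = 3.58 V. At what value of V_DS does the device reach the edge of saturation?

V_DS,sat = 2.70 V

The boundary between triode and saturation is V_DS = V_GS − V_TN = V_ov.
V_ov = 3.58 − 0.88 = 2.7 V.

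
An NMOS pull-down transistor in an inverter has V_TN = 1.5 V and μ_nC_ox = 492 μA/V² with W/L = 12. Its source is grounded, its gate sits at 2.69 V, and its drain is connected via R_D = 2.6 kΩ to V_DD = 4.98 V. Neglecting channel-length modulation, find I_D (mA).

I_D = 1.80 mA

V_GS = V_G = 2.69 V, so V_ov = 2.69 − 1.5 = 1.19 V.
k_n = μ_nC_ox · (W/L) = 5.904 mA/V².
Assume saturation: I_D = ½ k_n V_ov² = 0.5 × 5.904 × 1.19² = 4.18 mA, giving V_DS = V_DD − I_D R_D = 4.98 − 4.18 × 2.6 = -5.89 V.
But -5.89 V < V_ov = 1.19 V, so the device is actually in triode.
In triode I_D = k_n[V_ov V_DS − ½ V_DS²] and I_D = (V_DD − V_DS)/R_D. Equating: 7.68 V_DS² − 19.27 V_DS + 4.98 = 0, giving V_DS = 0.293 V (the root below V_ov).
I_D = (4.98 − 0.293) / 2.6 = 1.8 mA.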